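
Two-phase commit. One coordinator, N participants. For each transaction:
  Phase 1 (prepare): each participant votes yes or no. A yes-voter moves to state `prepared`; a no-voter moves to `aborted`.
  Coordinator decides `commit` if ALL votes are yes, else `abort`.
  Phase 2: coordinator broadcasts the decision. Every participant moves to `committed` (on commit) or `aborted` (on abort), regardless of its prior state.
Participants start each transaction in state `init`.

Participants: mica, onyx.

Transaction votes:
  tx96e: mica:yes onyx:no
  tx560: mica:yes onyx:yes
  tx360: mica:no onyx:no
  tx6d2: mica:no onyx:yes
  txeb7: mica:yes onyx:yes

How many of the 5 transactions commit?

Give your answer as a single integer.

Answer: 2

Derivation:
tx96e: no from onyx -> abort (commits=0)
tx560: all yes -> commit (commits=1)
tx360: no from mica, onyx -> abort (commits=1)
tx6d2: no from mica -> abort (commits=1)
txeb7: all yes -> commit (commits=2)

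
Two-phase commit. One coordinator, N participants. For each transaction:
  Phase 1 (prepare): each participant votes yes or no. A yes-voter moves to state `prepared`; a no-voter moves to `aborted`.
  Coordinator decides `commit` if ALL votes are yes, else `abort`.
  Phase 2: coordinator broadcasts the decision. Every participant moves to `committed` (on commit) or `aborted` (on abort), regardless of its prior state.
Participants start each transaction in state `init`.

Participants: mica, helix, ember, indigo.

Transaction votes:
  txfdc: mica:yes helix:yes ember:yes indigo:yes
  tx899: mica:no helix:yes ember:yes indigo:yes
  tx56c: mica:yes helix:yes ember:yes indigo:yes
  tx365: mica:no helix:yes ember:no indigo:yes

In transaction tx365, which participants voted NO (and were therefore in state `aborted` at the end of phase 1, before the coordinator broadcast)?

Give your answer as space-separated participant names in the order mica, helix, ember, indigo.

Txn tx365 phase 1: mica no -> aborted; helix yes -> prepared; ember no -> aborted; indigo yes -> prepared

Answer: mica ember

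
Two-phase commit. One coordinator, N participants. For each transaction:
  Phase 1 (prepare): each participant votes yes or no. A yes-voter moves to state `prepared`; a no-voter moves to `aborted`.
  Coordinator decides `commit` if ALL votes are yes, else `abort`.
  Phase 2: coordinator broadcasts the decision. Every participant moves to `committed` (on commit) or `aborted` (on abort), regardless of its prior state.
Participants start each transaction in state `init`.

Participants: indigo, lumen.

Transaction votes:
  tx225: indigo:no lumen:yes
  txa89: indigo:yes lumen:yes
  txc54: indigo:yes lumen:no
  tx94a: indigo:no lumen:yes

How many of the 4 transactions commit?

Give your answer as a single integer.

Answer: 1

Derivation:
tx225: no from indigo -> abort (commits=0)
txa89: all yes -> commit (commits=1)
txc54: no from lumen -> abort (commits=1)
tx94a: no from indigo -> abort (commits=1)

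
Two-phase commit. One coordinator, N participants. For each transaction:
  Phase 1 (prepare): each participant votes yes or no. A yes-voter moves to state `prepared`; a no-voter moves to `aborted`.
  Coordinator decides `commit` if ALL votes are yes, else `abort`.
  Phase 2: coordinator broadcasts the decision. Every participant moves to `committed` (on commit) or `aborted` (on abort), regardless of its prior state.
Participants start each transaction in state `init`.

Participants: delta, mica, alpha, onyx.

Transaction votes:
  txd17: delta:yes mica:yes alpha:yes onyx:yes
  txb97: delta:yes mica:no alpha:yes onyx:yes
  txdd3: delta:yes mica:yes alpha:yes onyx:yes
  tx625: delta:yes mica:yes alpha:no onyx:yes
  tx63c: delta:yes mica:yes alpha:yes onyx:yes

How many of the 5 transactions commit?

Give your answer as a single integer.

txd17: all yes -> commit (commits=1)
txb97: no from mica -> abort (commits=1)
txdd3: all yes -> commit (commits=2)
tx625: no from alpha -> abort (commits=2)
tx63c: all yes -> commit (commits=3)

Answer: 3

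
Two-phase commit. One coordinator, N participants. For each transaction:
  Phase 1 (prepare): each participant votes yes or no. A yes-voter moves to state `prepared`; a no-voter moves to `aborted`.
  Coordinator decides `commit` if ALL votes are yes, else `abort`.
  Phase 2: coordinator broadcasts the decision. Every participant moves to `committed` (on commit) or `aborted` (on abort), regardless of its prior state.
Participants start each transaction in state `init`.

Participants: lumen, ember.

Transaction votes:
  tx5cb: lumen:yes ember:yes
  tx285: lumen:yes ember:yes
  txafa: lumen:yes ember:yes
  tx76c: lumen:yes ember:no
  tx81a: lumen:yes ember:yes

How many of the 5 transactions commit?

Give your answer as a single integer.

Answer: 4

Derivation:
tx5cb: all yes -> commit (commits=1)
tx285: all yes -> commit (commits=2)
txafa: all yes -> commit (commits=3)
tx76c: no from ember -> abort (commits=3)
tx81a: all yes -> commit (commits=4)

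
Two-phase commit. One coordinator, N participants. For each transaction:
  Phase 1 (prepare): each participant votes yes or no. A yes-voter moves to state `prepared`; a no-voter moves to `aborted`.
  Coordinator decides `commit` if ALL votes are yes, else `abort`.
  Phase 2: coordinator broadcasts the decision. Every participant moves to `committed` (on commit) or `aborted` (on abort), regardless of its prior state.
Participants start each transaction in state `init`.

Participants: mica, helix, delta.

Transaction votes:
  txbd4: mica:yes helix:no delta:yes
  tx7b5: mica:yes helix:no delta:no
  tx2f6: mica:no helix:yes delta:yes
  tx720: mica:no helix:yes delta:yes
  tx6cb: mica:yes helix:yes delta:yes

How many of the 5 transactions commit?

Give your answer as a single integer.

Answer: 1

Derivation:
txbd4: no from helix -> abort (commits=0)
tx7b5: no from helix, delta -> abort (commits=0)
tx2f6: no from mica -> abort (commits=0)
tx720: no from mica -> abort (commits=0)
tx6cb: all yes -> commit (commits=1)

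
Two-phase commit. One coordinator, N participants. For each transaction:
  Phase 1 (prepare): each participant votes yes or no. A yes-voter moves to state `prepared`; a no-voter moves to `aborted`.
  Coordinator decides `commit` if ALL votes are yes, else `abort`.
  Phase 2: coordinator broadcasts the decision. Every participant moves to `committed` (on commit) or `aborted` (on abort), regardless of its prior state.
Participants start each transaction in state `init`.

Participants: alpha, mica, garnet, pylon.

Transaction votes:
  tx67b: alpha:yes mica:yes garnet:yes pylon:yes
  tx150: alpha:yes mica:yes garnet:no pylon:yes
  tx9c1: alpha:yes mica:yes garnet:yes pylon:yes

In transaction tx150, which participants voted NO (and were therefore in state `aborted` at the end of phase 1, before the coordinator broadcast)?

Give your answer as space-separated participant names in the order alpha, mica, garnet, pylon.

Txn tx150 phase 1: alpha yes -> prepared; mica yes -> prepared; garnet no -> aborted; pylon yes -> prepared

Answer: garnet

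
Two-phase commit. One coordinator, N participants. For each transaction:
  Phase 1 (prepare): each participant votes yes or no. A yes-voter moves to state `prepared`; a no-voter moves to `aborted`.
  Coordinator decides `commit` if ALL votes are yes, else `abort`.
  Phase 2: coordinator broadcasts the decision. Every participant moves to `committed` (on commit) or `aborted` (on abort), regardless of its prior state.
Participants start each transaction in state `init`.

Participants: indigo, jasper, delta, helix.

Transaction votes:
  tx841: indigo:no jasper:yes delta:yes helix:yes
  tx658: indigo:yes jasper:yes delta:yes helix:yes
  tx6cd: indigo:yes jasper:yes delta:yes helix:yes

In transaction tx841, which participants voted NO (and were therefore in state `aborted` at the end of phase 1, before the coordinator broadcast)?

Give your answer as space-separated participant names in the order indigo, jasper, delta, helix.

Answer: indigo

Derivation:
Txn tx841 phase 1: indigo no -> aborted; jasper yes -> prepared; delta yes -> prepared; helix yes -> prepared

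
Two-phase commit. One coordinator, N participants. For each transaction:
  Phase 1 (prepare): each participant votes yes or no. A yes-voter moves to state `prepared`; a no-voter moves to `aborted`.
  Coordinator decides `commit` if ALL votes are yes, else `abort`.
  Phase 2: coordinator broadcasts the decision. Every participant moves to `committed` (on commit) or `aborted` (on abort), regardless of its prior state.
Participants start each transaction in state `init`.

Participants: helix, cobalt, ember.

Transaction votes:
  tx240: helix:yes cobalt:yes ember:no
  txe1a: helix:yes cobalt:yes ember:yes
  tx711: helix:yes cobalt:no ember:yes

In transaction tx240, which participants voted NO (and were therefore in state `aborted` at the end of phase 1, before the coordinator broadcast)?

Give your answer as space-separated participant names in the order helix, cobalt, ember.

Txn tx240 phase 1: helix yes -> prepared; cobalt yes -> prepared; ember no -> aborted

Answer: ember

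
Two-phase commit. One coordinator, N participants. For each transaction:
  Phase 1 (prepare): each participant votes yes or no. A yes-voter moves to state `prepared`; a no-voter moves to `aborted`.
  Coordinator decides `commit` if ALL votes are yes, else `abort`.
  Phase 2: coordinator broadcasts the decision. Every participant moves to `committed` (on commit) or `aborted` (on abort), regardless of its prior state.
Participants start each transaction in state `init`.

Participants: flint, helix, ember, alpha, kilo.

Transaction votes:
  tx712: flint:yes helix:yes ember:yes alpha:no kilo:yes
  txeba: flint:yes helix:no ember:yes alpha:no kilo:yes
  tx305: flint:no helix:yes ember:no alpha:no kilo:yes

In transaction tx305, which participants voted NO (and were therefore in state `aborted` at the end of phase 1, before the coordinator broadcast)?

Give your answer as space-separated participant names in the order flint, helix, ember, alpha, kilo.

Txn tx305 phase 1: flint no -> aborted; helix yes -> prepared; ember no -> aborted; alpha no -> aborted; kilo yes -> prepared

Answer: flint ember alpha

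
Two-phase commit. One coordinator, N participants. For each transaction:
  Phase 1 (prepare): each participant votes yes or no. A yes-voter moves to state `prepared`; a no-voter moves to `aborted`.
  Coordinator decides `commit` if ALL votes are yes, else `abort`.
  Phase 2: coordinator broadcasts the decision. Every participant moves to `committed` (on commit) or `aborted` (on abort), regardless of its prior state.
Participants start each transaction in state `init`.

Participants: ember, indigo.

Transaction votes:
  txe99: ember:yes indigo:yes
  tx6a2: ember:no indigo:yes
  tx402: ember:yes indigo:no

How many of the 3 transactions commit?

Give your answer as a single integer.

txe99: all yes -> commit (commits=1)
tx6a2: no from ember -> abort (commits=1)
tx402: no from indigo -> abort (commits=1)

Answer: 1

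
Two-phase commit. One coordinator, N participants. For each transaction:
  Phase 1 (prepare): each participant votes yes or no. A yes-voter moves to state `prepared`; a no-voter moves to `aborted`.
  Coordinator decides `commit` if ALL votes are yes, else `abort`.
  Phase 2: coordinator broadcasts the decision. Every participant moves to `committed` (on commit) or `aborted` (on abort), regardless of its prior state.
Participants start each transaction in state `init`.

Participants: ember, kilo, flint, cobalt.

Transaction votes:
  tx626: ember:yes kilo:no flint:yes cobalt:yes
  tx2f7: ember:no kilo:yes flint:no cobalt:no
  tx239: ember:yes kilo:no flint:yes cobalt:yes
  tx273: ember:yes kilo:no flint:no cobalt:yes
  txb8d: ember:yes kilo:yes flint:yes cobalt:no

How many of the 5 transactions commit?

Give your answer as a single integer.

tx626: no from kilo -> abort (commits=0)
tx2f7: no from ember, flint, cobalt -> abort (commits=0)
tx239: no from kilo -> abort (commits=0)
tx273: no from kilo, flint -> abort (commits=0)
txb8d: no from cobalt -> abort (commits=0)

Answer: 0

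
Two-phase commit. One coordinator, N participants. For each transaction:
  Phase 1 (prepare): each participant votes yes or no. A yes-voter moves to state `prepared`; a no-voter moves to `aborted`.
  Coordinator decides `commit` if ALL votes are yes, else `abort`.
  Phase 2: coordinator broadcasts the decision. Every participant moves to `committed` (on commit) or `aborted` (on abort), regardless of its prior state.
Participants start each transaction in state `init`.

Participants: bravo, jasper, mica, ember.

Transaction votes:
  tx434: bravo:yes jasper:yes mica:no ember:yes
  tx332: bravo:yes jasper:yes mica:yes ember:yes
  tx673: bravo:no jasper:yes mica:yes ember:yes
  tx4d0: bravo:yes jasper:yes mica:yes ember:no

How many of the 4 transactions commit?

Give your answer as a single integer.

Answer: 1

Derivation:
tx434: no from mica -> abort (commits=0)
tx332: all yes -> commit (commits=1)
tx673: no from bravo -> abort (commits=1)
tx4d0: no from ember -> abort (commits=1)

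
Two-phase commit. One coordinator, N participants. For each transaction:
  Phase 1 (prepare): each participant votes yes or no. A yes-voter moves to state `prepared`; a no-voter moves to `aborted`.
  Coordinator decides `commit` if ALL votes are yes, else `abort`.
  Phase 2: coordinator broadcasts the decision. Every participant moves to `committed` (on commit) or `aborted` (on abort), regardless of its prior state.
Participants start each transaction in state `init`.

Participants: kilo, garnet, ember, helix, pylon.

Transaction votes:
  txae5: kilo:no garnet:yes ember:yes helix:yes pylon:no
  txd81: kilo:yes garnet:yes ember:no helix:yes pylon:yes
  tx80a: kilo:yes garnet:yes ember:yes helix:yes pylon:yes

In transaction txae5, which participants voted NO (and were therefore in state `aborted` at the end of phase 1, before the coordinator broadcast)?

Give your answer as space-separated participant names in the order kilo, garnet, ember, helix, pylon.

Answer: kilo pylon

Derivation:
Txn txae5 phase 1: kilo no -> aborted; garnet yes -> prepared; ember yes -> prepared; helix yes -> prepared; pylon no -> aborted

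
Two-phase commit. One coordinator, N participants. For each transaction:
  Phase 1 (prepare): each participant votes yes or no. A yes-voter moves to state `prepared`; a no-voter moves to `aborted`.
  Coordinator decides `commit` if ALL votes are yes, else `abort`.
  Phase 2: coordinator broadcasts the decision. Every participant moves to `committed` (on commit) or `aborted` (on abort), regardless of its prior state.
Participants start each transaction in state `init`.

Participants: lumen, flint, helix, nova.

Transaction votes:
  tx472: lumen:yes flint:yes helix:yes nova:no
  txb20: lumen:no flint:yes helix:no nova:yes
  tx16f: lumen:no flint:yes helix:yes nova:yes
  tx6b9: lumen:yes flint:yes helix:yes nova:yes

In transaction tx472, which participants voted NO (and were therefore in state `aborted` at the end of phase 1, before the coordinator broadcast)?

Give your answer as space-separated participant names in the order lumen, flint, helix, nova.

Txn tx472 phase 1: lumen yes -> prepared; flint yes -> prepared; helix yes -> prepared; nova no -> aborted

Answer: nova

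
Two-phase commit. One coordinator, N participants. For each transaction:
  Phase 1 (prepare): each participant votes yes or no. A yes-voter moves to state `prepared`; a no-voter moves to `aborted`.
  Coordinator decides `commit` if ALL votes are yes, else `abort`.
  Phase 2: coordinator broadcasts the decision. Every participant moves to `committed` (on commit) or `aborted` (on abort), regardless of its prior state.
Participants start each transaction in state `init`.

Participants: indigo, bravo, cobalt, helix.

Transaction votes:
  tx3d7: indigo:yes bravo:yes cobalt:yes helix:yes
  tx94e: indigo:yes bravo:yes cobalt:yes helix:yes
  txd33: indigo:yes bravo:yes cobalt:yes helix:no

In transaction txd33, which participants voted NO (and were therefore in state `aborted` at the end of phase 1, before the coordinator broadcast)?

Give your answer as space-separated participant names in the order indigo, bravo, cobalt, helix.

Txn txd33 phase 1: indigo yes -> prepared; bravo yes -> prepared; cobalt yes -> prepared; helix no -> aborted

Answer: helix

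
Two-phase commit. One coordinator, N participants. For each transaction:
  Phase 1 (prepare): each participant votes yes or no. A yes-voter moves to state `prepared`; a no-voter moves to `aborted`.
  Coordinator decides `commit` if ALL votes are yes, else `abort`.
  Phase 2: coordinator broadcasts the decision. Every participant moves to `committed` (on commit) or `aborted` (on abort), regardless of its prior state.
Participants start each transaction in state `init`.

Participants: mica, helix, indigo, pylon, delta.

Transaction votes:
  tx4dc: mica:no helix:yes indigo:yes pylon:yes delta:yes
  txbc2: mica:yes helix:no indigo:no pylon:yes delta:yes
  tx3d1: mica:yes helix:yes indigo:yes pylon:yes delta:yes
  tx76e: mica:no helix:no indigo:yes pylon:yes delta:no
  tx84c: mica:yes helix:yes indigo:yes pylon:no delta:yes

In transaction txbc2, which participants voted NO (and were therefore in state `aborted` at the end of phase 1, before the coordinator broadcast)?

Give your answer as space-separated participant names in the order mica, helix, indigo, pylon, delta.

Answer: helix indigo

Derivation:
Txn txbc2 phase 1: mica yes -> prepared; helix no -> aborted; indigo no -> aborted; pylon yes -> prepared; delta yes -> prepared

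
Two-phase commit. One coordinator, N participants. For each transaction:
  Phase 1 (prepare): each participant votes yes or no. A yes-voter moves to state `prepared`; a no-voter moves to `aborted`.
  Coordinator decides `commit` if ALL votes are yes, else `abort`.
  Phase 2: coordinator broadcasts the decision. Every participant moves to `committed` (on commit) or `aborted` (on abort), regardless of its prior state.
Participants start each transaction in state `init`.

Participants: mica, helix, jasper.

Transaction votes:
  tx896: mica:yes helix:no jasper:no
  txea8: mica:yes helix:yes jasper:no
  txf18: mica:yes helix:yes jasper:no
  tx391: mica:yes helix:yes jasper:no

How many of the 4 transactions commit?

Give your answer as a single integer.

tx896: no from helix, jasper -> abort (commits=0)
txea8: no from jasper -> abort (commits=0)
txf18: no from jasper -> abort (commits=0)
tx391: no from jasper -> abort (commits=0)

Answer: 0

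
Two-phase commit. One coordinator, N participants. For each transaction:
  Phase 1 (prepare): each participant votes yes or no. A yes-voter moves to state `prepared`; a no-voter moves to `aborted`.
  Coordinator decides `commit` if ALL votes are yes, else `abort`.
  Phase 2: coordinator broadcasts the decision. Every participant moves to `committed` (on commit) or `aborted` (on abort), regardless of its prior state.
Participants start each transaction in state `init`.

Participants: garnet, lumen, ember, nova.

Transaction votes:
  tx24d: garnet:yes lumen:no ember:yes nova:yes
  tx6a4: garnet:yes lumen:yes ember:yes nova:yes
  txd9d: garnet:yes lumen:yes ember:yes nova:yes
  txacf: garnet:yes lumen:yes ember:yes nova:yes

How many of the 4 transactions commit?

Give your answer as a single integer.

tx24d: no from lumen -> abort (commits=0)
tx6a4: all yes -> commit (commits=1)
txd9d: all yes -> commit (commits=2)
txacf: all yes -> commit (commits=3)

Answer: 3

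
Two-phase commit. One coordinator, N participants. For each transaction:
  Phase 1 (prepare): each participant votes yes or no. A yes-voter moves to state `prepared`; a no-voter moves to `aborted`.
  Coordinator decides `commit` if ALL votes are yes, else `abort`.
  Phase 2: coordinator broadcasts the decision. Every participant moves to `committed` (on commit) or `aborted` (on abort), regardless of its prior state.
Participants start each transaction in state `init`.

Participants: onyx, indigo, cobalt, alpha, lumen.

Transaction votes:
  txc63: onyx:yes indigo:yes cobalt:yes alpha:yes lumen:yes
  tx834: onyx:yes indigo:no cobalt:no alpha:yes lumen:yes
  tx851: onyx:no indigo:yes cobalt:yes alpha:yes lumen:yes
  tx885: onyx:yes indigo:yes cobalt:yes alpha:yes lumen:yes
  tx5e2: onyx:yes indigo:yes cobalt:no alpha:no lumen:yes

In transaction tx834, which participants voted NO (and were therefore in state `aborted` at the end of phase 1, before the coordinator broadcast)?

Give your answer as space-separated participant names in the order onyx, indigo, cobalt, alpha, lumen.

Txn tx834 phase 1: onyx yes -> prepared; indigo no -> aborted; cobalt no -> aborted; alpha yes -> prepared; lumen yes -> prepared

Answer: indigo cobalt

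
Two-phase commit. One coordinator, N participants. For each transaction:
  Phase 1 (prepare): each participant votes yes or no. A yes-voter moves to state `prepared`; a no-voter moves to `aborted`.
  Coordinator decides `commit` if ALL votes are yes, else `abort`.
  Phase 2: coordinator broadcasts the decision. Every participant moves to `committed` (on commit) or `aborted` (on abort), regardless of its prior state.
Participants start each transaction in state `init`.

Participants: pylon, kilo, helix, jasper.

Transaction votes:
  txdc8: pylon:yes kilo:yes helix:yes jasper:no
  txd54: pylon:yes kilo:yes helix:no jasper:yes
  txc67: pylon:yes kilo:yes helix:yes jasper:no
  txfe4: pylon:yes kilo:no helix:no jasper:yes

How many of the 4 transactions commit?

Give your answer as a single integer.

txdc8: no from jasper -> abort (commits=0)
txd54: no from helix -> abort (commits=0)
txc67: no from jasper -> abort (commits=0)
txfe4: no from kilo, helix -> abort (commits=0)

Answer: 0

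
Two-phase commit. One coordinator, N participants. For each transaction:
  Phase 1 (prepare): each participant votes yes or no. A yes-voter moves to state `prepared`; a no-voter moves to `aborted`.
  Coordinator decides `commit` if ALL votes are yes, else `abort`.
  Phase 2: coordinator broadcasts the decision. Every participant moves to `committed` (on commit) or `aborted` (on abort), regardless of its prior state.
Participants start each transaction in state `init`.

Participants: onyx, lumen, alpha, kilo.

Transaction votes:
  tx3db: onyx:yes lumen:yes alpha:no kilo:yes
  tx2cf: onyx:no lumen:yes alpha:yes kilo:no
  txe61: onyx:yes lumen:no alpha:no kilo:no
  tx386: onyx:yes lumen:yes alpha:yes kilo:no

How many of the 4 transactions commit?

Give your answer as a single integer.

Answer: 0

Derivation:
tx3db: no from alpha -> abort (commits=0)
tx2cf: no from onyx, kilo -> abort (commits=0)
txe61: no from lumen, alpha, kilo -> abort (commits=0)
tx386: no from kilo -> abort (commits=0)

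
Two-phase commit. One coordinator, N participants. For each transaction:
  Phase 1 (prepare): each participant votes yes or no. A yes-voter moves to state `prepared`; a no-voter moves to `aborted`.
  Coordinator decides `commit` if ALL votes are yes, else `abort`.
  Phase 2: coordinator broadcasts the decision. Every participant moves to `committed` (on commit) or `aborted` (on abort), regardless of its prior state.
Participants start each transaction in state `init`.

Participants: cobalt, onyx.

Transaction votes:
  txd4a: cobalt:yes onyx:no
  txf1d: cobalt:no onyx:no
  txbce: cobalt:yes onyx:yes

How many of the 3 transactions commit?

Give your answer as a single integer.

txd4a: no from onyx -> abort (commits=0)
txf1d: no from cobalt, onyx -> abort (commits=0)
txbce: all yes -> commit (commits=1)

Answer: 1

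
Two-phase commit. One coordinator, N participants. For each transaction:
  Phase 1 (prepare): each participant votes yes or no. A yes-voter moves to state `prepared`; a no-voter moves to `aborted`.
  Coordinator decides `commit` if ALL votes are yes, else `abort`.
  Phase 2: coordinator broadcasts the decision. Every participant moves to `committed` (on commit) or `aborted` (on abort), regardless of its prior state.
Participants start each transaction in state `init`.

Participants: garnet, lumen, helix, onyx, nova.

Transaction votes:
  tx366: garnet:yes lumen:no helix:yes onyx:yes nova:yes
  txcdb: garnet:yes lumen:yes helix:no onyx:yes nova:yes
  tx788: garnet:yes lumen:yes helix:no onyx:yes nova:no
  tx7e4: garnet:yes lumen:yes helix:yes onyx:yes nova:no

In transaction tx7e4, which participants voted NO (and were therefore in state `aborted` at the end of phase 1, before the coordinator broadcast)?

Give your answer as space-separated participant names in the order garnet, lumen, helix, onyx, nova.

Txn tx7e4 phase 1: garnet yes -> prepared; lumen yes -> prepared; helix yes -> prepared; onyx yes -> prepared; nova no -> aborted

Answer: nova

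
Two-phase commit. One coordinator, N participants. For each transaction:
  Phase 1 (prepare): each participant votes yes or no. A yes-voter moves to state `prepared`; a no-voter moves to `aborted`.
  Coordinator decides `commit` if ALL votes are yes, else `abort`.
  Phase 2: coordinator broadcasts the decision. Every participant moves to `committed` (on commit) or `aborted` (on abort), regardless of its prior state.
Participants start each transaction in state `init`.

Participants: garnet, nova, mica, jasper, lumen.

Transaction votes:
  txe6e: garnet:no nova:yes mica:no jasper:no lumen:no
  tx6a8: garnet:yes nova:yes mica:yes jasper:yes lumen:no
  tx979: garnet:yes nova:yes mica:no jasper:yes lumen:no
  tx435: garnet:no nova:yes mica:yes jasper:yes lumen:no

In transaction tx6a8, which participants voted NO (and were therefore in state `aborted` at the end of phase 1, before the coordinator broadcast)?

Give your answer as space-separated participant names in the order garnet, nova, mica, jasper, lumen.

Answer: lumen

Derivation:
Txn tx6a8 phase 1: garnet yes -> prepared; nova yes -> prepared; mica yes -> prepared; jasper yes -> prepared; lumen no -> aborted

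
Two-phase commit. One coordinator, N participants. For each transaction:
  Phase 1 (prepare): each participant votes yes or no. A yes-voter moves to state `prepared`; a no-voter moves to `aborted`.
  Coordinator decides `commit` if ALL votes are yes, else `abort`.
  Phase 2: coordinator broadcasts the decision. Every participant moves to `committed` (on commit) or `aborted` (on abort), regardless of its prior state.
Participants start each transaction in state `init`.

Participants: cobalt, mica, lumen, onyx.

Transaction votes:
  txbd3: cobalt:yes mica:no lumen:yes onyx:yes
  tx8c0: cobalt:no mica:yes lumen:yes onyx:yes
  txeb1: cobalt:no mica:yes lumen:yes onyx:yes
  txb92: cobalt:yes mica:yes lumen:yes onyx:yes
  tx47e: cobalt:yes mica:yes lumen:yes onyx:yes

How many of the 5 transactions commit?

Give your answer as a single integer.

Answer: 2

Derivation:
txbd3: no from mica -> abort (commits=0)
tx8c0: no from cobalt -> abort (commits=0)
txeb1: no from cobalt -> abort (commits=0)
txb92: all yes -> commit (commits=1)
tx47e: all yes -> commit (commits=2)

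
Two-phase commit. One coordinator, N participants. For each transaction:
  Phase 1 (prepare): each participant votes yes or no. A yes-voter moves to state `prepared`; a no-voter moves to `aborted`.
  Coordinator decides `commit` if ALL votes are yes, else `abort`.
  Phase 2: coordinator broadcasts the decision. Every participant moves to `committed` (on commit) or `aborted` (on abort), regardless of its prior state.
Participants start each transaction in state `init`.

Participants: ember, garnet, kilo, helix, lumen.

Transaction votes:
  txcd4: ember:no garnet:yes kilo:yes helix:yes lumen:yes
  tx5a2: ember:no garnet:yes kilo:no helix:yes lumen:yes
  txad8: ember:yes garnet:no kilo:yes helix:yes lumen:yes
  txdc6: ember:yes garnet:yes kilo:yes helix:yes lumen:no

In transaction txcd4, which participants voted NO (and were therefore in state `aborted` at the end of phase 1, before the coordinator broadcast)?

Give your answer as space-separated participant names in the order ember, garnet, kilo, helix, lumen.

Answer: ember

Derivation:
Txn txcd4 phase 1: ember no -> aborted; garnet yes -> prepared; kilo yes -> prepared; helix yes -> prepared; lumen yes -> prepared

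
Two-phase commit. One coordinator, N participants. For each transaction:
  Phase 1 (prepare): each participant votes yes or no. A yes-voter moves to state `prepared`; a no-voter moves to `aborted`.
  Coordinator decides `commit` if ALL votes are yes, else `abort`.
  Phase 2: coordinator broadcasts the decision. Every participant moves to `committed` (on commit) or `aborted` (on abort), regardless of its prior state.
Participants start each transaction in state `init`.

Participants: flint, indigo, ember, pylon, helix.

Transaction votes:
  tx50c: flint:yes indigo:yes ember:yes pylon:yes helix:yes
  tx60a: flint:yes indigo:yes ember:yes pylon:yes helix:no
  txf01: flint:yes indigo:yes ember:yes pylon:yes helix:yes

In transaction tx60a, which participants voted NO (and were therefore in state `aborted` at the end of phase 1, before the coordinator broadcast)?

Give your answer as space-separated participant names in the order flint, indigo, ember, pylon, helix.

Answer: helix

Derivation:
Txn tx60a phase 1: flint yes -> prepared; indigo yes -> prepared; ember yes -> prepared; pylon yes -> prepared; helix no -> aborted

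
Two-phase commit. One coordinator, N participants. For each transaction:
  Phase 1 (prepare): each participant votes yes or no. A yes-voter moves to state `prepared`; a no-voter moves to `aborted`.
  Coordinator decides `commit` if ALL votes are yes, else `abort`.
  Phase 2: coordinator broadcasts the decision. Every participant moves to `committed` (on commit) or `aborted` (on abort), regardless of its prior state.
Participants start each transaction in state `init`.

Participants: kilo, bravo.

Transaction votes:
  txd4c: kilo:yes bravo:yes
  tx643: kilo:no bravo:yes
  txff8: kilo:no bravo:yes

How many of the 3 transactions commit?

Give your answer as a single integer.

Answer: 1

Derivation:
txd4c: all yes -> commit (commits=1)
tx643: no from kilo -> abort (commits=1)
txff8: no from kilo -> abort (commits=1)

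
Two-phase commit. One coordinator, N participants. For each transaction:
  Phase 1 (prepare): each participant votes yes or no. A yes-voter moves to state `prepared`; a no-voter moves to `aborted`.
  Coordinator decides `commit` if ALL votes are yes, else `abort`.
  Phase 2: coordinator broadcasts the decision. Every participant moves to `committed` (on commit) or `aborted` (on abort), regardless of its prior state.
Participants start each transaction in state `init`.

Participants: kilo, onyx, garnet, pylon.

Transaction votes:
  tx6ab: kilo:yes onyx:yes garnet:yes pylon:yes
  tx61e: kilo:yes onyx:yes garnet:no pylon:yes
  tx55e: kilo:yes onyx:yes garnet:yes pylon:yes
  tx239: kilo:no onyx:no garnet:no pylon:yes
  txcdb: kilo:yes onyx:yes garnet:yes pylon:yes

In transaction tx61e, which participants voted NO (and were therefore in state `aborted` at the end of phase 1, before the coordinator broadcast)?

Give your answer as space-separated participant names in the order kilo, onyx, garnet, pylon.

Answer: garnet

Derivation:
Txn tx61e phase 1: kilo yes -> prepared; onyx yes -> prepared; garnet no -> aborted; pylon yes -> prepared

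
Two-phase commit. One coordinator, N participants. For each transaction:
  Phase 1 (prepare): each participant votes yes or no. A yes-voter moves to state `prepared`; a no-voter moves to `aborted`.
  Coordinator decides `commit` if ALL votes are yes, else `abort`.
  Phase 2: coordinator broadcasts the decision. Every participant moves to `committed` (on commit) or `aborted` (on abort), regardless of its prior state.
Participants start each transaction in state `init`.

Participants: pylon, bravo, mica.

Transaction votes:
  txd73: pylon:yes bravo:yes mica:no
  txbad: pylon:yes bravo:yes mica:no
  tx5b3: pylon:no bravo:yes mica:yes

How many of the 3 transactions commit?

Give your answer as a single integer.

Answer: 0

Derivation:
txd73: no from mica -> abort (commits=0)
txbad: no from mica -> abort (commits=0)
tx5b3: no from pylon -> abort (commits=0)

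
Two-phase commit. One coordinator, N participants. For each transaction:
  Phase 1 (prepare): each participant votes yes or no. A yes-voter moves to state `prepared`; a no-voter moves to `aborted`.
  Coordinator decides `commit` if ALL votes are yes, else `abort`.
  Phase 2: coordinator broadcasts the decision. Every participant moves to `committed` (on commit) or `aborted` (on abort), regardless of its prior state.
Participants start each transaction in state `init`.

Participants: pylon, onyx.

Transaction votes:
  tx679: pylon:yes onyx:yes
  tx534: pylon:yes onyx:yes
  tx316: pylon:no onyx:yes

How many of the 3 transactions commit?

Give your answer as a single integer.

tx679: all yes -> commit (commits=1)
tx534: all yes -> commit (commits=2)
tx316: no from pylon -> abort (commits=2)

Answer: 2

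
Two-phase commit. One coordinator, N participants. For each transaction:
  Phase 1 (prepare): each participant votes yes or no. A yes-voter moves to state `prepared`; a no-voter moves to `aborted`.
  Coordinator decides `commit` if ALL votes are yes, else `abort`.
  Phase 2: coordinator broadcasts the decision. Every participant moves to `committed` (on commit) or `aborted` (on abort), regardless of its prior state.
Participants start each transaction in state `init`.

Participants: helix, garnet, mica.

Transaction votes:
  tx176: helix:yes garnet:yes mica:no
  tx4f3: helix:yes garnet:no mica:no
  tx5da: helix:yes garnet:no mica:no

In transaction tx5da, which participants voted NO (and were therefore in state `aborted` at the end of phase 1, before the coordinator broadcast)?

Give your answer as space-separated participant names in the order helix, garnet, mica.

Txn tx5da phase 1: helix yes -> prepared; garnet no -> aborted; mica no -> aborted

Answer: garnet mica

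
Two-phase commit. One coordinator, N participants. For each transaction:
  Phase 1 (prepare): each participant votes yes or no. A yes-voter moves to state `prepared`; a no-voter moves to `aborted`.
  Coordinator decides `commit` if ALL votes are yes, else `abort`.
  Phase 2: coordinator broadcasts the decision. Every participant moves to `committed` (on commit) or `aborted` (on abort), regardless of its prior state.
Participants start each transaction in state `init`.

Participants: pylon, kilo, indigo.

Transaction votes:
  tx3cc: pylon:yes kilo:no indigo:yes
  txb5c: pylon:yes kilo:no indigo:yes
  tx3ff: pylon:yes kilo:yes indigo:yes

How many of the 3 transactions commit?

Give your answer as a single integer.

tx3cc: no from kilo -> abort (commits=0)
txb5c: no from kilo -> abort (commits=0)
tx3ff: all yes -> commit (commits=1)

Answer: 1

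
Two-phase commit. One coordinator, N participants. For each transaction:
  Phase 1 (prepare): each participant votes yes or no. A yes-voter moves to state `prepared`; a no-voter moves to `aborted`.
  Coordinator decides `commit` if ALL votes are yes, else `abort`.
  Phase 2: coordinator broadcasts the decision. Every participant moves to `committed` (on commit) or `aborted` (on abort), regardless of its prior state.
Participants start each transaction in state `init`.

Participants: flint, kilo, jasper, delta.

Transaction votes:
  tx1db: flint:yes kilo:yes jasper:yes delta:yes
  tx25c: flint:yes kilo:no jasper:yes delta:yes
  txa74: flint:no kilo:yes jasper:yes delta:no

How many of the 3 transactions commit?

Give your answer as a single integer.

Answer: 1

Derivation:
tx1db: all yes -> commit (commits=1)
tx25c: no from kilo -> abort (commits=1)
txa74: no from flint, delta -> abort (commits=1)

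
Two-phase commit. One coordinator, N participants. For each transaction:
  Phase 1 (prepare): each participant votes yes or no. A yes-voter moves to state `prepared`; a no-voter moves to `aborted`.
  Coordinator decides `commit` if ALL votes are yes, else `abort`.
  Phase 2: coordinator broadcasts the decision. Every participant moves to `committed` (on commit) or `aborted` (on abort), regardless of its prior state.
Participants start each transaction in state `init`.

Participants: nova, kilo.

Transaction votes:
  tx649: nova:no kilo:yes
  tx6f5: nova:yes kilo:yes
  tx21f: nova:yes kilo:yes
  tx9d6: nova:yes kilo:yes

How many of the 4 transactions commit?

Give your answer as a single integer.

tx649: no from nova -> abort (commits=0)
tx6f5: all yes -> commit (commits=1)
tx21f: all yes -> commit (commits=2)
tx9d6: all yes -> commit (commits=3)

Answer: 3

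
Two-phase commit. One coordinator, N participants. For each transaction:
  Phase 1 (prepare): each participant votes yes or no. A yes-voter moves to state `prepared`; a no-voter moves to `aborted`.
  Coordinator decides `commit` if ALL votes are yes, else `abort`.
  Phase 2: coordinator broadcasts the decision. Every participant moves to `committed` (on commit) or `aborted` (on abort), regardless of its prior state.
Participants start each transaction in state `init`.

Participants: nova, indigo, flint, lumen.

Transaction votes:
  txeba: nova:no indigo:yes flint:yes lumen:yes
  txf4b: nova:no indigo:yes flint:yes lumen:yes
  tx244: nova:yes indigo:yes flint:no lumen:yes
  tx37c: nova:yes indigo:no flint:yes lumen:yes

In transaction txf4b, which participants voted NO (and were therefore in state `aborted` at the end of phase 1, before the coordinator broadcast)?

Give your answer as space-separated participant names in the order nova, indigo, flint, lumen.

Txn txf4b phase 1: nova no -> aborted; indigo yes -> prepared; flint yes -> prepared; lumen yes -> prepared

Answer: nova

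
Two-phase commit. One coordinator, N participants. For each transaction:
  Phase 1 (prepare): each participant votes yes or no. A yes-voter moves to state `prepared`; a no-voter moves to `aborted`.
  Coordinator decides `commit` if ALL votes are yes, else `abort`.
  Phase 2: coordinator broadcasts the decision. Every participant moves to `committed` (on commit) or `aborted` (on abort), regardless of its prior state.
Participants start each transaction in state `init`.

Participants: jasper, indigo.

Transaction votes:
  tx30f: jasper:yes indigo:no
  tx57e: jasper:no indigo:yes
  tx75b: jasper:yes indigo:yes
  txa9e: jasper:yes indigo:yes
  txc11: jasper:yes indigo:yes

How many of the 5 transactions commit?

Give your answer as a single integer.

Answer: 3

Derivation:
tx30f: no from indigo -> abort (commits=0)
tx57e: no from jasper -> abort (commits=0)
tx75b: all yes -> commit (commits=1)
txa9e: all yes -> commit (commits=2)
txc11: all yes -> commit (commits=3)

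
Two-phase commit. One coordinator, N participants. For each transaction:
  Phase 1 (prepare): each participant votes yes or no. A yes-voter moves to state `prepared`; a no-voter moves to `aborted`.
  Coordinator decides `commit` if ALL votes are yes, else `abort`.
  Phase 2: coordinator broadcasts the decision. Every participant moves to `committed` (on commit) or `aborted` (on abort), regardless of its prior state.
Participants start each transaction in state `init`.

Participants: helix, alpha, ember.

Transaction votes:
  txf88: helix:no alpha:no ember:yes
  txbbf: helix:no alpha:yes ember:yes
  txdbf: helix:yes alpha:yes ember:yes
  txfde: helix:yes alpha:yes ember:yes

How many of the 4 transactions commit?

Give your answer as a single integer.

txf88: no from helix, alpha -> abort (commits=0)
txbbf: no from helix -> abort (commits=0)
txdbf: all yes -> commit (commits=1)
txfde: all yes -> commit (commits=2)

Answer: 2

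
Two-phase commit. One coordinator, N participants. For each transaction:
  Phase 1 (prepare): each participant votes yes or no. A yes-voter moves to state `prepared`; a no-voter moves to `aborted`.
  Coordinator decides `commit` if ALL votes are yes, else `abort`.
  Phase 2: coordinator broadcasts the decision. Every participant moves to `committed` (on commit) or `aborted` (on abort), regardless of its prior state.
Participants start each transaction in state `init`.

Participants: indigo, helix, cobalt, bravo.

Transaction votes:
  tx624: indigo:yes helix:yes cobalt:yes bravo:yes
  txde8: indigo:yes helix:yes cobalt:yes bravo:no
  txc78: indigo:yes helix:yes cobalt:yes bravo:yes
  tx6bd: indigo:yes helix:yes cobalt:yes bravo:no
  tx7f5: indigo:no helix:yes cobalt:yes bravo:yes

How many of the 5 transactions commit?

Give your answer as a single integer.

Answer: 2

Derivation:
tx624: all yes -> commit (commits=1)
txde8: no from bravo -> abort (commits=1)
txc78: all yes -> commit (commits=2)
tx6bd: no from bravo -> abort (commits=2)
tx7f5: no from indigo -> abort (commits=2)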